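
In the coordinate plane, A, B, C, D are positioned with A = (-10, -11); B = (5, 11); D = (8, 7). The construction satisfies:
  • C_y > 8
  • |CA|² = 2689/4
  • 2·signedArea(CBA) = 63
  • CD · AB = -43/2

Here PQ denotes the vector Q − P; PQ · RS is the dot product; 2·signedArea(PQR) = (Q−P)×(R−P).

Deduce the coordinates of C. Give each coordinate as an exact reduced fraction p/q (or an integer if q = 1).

C = (13/2, 9)

1. C_x = 13/2  [CD · AB = -43/2 ∩ 2·signedArea(CBA) = 63]
2. C_y = 9  [CD · AB = -43/2 ∩ 2·signedArea(CBA) = 63]
   → C = (13/2, 9)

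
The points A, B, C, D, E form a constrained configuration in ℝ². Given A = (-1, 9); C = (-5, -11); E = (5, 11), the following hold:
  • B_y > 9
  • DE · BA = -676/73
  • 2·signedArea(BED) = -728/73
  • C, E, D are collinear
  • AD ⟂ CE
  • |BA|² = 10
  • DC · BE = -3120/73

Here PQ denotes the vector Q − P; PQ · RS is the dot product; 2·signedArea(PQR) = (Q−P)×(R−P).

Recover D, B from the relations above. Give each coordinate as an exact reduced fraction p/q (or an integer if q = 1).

1. D_x = 235/73  [C, E, D are collinear ∩ AD ⟂ CE]
2. D_y = 517/73  [C, E, D are collinear ∩ AD ⟂ CE]
   → D = (235/73, 517/73)
3. B_x = 2  [2·signedArea(BED) = -728/73 ∩ DE · BA = -676/73]
4. B_y = 10  [2·signedArea(BED) = -728/73 ∩ DE · BA = -676/73]
   → B = (2, 10)

B = (2, 10)
D = (235/73, 517/73)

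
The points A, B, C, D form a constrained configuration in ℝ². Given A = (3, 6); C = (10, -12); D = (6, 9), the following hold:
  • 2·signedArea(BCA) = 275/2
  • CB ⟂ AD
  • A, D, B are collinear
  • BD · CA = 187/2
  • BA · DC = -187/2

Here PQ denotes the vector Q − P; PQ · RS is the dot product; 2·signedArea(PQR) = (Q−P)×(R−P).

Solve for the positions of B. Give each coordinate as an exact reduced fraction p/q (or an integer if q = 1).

1. B_x = -5/2  [A, D, B are collinear ∩ CB ⟂ AD]
2. B_y = 1/2  [A, D, B are collinear ∩ CB ⟂ AD]
   → B = (-5/2, 1/2)

B = (-5/2, 1/2)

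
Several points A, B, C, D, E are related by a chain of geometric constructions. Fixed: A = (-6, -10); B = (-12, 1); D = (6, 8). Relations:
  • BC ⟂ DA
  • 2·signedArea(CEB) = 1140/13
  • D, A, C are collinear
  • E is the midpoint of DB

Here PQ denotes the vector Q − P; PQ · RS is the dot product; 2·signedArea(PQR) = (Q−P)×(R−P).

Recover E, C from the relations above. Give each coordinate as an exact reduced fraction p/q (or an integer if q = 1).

C = (-36/13, -67/13)
E = (-3, 9/2)

1. E_x = -3  [E is the midpoint of DB]
2. E_y = 9/2  [E is the midpoint of DB]
   → E = (-3, 9/2)
3. C_x = -36/13  [D, A, C are collinear ∩ BC ⟂ DA]
4. C_y = -67/13  [D, A, C are collinear ∩ BC ⟂ DA]
   → C = (-36/13, -67/13)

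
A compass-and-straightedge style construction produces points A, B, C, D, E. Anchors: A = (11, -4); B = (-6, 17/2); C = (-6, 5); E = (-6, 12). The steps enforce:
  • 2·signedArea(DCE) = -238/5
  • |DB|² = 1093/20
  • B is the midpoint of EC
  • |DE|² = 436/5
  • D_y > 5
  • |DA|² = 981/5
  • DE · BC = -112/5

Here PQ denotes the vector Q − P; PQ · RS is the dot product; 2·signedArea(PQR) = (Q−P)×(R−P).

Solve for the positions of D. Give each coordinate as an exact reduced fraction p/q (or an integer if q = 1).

1. D_x = 4/5  [2·signedArea(DCE) = -238/5 ∩ DE · BC = -112/5]
2. D_y = 28/5  [2·signedArea(DCE) = -238/5 ∩ DE · BC = -112/5]
   → D = (4/5, 28/5)

D = (4/5, 28/5)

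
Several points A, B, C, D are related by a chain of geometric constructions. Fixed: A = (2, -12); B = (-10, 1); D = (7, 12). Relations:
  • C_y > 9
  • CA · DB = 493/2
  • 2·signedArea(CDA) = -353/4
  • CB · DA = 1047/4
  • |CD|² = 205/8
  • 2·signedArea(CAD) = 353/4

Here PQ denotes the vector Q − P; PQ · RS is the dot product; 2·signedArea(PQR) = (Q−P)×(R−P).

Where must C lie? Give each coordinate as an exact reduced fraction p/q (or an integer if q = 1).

C = (11/4, 37/4)

1. C_x = 11/4  [2·signedArea(CDA) = -353/4 ∩ CA · DB = 493/2]
2. C_y = 37/4  [2·signedArea(CDA) = -353/4 ∩ CA · DB = 493/2]
   → C = (11/4, 37/4)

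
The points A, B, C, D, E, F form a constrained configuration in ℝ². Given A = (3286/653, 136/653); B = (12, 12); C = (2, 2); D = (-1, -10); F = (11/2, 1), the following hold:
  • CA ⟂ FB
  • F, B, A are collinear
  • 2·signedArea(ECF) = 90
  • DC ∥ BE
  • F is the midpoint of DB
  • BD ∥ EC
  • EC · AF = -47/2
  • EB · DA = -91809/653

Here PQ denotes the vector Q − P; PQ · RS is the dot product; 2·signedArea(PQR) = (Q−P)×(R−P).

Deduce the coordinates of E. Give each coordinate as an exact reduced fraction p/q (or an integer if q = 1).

E = (15, 24)

1. E_x = 15  [BD ∥ EC ∩ DC ∥ BE]
2. E_y = 24  [BD ∥ EC ∩ DC ∥ BE]
   → E = (15, 24)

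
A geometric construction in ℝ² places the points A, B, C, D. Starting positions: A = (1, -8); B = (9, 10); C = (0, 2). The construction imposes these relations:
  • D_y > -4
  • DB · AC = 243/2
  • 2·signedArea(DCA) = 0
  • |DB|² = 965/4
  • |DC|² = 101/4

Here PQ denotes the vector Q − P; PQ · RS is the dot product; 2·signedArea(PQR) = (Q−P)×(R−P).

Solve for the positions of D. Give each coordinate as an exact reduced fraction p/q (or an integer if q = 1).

D = (1/2, -3)

1. D_x = 1/2  [2·signedArea(DCA) = 0 ∩ DB · AC = 243/2]
2. D_y = -3  [2·signedArea(DCA) = 0 ∩ DB · AC = 243/2]
   → D = (1/2, -3)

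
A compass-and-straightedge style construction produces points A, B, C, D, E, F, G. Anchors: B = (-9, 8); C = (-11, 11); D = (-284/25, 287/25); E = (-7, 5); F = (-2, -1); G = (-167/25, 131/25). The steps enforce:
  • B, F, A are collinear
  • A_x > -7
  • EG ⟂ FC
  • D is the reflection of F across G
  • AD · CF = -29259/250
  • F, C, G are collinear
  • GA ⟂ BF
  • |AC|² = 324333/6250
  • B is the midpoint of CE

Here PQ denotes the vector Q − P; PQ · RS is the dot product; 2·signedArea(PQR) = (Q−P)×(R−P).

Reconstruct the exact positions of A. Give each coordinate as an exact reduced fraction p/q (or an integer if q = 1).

A = (-1697/250, 1289/250)

1. A_x = -1697/250  [B, F, A are collinear ∩ GA ⟂ BF]
2. A_y = 1289/250  [B, F, A are collinear ∩ GA ⟂ BF]
   → A = (-1697/250, 1289/250)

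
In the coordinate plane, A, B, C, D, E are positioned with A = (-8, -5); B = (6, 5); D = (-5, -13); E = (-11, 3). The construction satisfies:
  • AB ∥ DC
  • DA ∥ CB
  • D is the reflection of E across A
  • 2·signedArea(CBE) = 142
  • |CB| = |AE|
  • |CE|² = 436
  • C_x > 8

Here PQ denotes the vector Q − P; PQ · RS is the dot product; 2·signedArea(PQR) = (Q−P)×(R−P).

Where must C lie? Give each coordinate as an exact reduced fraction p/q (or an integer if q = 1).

1. C_x = 9  [DA ∥ CB ∩ AB ∥ DC]
2. C_y = -3  [DA ∥ CB ∩ AB ∥ DC]
   → C = (9, -3)

C = (9, -3)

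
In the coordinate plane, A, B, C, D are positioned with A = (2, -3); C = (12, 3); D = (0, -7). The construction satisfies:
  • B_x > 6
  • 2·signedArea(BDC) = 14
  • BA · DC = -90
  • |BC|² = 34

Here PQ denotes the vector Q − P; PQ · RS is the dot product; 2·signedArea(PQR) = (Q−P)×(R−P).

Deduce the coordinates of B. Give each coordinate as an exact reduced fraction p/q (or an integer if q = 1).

B = (7, 0)

1. B_x = 7  [2·signedArea(BDC) = 14 ∩ BA · DC = -90]
2. B_y = 0  [2·signedArea(BDC) = 14 ∩ BA · DC = -90]
   → B = (7, 0)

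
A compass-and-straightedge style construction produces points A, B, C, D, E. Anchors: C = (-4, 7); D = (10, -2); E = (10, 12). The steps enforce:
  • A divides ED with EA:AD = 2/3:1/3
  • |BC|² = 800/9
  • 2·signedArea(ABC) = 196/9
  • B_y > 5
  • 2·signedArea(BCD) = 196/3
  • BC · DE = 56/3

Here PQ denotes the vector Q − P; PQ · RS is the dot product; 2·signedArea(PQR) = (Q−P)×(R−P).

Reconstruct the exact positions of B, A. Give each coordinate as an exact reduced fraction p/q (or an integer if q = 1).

A = (10, 8/3)
B = (16/3, 17/3)

1. B_x = 16/3  [BC · DE = 56/3 ∩ 2·signedArea(BCD) = 196/3]
2. B_y = 17/3  [BC · DE = 56/3 ∩ 2·signedArea(BCD) = 196/3]
   → B = (16/3, 17/3)
3. A_x = 10  [A divides ED with EA:AD = 2/3:1/3]
4. A_y = 8/3  [A divides ED with EA:AD = 2/3:1/3]
   → A = (10, 8/3)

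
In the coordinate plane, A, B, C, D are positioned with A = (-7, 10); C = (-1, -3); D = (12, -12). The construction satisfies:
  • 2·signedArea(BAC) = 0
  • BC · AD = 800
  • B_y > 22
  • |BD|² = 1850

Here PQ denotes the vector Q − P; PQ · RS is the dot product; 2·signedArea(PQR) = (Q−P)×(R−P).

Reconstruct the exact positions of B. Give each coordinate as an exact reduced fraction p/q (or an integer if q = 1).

B = (-13, 23)

1. B_x = -13  [2·signedArea(BAC) = 0 ∩ BC · AD = 800]
2. B_y = 23  [2·signedArea(BAC) = 0 ∩ BC · AD = 800]
   → B = (-13, 23)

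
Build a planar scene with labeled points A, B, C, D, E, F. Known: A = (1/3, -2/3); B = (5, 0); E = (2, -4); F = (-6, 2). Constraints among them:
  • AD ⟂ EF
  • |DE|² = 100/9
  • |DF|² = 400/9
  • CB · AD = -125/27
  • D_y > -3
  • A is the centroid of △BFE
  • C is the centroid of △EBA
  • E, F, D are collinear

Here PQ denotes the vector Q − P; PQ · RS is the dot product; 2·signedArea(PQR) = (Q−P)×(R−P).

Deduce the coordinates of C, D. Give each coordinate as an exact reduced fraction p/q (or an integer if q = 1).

C = (22/9, -14/9)
D = (-2/3, -2)

1. C_x = 22/9  [C is the centroid of △EBA]
2. C_y = -14/9  [C is the centroid of △EBA]
   → C = (22/9, -14/9)
3. D_x = -2/3  [E, F, D are collinear ∩ AD ⟂ EF]
4. D_y = -2  [E, F, D are collinear ∩ AD ⟂ EF]
   → D = (-2/3, -2)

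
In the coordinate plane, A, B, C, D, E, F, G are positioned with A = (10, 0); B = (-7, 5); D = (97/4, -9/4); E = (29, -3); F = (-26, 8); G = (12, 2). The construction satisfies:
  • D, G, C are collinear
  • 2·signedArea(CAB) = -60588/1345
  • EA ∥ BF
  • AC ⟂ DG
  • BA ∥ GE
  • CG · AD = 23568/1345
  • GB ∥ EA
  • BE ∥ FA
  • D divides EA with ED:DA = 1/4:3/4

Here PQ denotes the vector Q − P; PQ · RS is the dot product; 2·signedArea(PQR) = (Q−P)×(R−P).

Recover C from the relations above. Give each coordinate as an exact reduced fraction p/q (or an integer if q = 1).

C = (14572/1345, 3234/1345)

1. C_x = 14572/1345  [D, G, C are collinear ∩ AC ⟂ DG]
2. C_y = 3234/1345  [D, G, C are collinear ∩ AC ⟂ DG]
   → C = (14572/1345, 3234/1345)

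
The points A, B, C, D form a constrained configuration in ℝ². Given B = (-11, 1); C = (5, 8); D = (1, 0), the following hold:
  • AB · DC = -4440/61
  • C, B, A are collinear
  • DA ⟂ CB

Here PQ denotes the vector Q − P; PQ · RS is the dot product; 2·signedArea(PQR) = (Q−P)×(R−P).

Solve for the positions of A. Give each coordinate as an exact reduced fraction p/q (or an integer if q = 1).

A = (-79/61, 320/61)

1. A_x = -79/61  [C, B, A are collinear ∩ DA ⟂ CB]
2. A_y = 320/61  [C, B, A are collinear ∩ DA ⟂ CB]
   → A = (-79/61, 320/61)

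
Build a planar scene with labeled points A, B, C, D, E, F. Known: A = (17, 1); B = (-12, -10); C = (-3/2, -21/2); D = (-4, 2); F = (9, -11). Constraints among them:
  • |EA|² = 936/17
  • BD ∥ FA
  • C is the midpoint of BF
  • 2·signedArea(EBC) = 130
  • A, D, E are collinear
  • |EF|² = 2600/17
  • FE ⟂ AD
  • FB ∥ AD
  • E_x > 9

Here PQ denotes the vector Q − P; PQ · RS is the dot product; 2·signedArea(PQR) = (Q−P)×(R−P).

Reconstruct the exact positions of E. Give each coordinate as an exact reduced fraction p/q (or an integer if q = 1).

1. E_x = 163/17  [A, D, E are collinear ∩ FE ⟂ AD]
2. E_y = 23/17  [A, D, E are collinear ∩ FE ⟂ AD]
   → E = (163/17, 23/17)

E = (163/17, 23/17)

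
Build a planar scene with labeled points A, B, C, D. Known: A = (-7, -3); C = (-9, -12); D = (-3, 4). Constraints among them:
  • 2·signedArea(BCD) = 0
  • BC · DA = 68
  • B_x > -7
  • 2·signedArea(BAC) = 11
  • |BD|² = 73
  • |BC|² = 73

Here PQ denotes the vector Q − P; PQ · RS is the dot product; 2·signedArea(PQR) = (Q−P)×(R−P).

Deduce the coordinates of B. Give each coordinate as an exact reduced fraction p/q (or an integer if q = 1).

1. B_x = -6  [2·signedArea(BCD) = 0 ∩ 2·signedArea(BAC) = 11]
2. B_y = -4  [2·signedArea(BCD) = 0 ∩ 2·signedArea(BAC) = 11]
   → B = (-6, -4)

B = (-6, -4)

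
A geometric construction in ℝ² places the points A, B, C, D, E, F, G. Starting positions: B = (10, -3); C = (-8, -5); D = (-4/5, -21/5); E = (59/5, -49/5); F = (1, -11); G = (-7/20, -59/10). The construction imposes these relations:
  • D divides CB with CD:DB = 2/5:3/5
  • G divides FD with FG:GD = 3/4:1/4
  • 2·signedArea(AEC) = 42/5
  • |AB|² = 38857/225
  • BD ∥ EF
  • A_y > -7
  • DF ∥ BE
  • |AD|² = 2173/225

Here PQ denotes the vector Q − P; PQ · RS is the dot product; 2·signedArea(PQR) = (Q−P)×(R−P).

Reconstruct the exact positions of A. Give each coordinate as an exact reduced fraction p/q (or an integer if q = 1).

A = (-13/5, -101/15)

1. A_x = -13/5  [line -24/5·x + -99/5·y + -729/5 = 0 ∩ |AD|² = 2173/225]
2. A_y = -101/15  [line -24/5·x + -99/5·y + -729/5 = 0 ∩ |AD|² = 2173/225]
   → A = (-13/5, -101/15)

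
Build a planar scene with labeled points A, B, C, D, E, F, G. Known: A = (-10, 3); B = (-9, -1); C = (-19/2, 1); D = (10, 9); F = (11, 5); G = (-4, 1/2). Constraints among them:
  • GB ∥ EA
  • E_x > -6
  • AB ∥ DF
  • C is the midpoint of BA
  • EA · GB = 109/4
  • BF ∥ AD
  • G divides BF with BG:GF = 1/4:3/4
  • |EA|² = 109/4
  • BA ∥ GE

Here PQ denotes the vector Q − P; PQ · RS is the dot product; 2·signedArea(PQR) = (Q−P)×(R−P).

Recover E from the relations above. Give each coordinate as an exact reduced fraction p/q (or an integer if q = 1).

E = (-5, 9/2)

1. E_x = -5  [GB ∥ EA ∩ BA ∥ GE]
2. E_y = 9/2  [GB ∥ EA ∩ BA ∥ GE]
   → E = (-5, 9/2)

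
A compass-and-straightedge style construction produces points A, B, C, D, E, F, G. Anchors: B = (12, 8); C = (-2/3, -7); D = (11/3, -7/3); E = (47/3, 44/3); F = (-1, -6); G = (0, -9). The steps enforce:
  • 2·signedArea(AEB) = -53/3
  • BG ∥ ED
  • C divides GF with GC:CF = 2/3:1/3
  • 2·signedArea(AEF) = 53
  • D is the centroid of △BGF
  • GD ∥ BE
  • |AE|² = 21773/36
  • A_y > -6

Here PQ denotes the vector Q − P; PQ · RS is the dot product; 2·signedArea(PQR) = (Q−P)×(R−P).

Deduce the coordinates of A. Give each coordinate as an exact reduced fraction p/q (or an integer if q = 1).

A = (11/6, -17/3)

1. A_x = 11/6  [2·signedArea(AEF) = 53 ∩ 2·signedArea(AEB) = -53/3]
2. A_y = -17/3  [2·signedArea(AEF) = 53 ∩ 2·signedArea(AEB) = -53/3]
   → A = (11/6, -17/3)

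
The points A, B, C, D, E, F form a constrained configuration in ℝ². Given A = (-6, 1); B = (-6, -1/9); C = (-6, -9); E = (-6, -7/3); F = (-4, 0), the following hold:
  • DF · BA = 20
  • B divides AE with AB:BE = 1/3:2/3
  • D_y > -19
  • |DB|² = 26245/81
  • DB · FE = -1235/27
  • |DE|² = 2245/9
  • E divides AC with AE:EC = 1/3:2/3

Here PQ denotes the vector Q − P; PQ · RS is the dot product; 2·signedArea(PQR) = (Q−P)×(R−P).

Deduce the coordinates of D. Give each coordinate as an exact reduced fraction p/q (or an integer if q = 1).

D = (-8, -18)

1. D_x = -8  [DF · BA = 20 ∩ DB · FE = -1235/27]
2. D_y = -18  [DF · BA = 20 ∩ DB · FE = -1235/27]
   → D = (-8, -18)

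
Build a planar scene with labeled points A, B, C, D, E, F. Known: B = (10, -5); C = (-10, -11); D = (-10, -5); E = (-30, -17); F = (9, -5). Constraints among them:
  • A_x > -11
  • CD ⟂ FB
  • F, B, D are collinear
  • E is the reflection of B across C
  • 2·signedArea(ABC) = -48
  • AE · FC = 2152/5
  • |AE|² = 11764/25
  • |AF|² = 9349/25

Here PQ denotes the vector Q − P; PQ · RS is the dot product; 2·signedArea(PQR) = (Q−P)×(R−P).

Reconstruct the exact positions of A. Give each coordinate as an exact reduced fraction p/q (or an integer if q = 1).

1. A_x = -10  [AE · FC = 2152/5 ∩ 2·signedArea(ABC) = -48]
2. A_y = -43/5  [AE · FC = 2152/5 ∩ 2·signedArea(ABC) = -48]
   → A = (-10, -43/5)

A = (-10, -43/5)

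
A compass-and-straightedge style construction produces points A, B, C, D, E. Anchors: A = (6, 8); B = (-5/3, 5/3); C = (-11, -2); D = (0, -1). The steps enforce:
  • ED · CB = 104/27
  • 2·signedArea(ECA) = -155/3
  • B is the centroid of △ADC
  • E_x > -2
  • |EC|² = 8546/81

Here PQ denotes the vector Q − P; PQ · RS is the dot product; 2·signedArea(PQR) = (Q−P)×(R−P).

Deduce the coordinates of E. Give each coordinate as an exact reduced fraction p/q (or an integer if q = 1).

1. E_x = -10/9  [ED · CB = 104/27 ∩ 2·signedArea(ECA) = -155/3]
2. E_y = 7/9  [ED · CB = 104/27 ∩ 2·signedArea(ECA) = -155/3]
   → E = (-10/9, 7/9)

E = (-10/9, 7/9)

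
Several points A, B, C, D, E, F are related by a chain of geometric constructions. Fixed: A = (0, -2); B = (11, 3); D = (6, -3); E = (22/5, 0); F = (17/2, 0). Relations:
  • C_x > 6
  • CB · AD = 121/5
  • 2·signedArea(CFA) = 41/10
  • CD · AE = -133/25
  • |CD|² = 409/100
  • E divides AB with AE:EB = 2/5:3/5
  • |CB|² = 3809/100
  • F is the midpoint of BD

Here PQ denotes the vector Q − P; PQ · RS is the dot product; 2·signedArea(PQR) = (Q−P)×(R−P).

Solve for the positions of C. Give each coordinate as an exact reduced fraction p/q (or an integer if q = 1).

C = (63/10, -1)

1. C_x = 63/10  [2·signedArea(CFA) = 41/10 ∩ CD · AE = -133/25]
2. C_y = -1  [2·signedArea(CFA) = 41/10 ∩ CD · AE = -133/25]
   → C = (63/10, -1)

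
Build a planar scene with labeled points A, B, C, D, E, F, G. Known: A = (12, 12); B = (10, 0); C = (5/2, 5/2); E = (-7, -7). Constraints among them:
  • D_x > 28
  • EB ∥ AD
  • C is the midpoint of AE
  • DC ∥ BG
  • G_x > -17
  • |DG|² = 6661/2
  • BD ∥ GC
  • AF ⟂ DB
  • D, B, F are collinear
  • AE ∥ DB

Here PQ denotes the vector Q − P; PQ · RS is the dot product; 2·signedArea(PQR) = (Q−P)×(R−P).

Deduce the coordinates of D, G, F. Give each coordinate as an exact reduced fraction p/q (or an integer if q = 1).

1. D_x = 29  [AE ∥ DB ∩ EB ∥ AD]
2. D_y = 19  [AE ∥ DB ∩ EB ∥ AD]
   → D = (29, 19)
3. G_x = -33/2  [BD ∥ GC ∩ DC ∥ BG]
4. G_y = -33/2  [BD ∥ GC ∩ DC ∥ BG]
   → G = (-33/2, -33/2)
5. F_x = 17  [D, B, F are collinear ∩ AF ⟂ DB]
6. F_y = 7  [D, B, F are collinear ∩ AF ⟂ DB]
   → F = (17, 7)

D = (29, 19)
F = (17, 7)
G = (-33/2, -33/2)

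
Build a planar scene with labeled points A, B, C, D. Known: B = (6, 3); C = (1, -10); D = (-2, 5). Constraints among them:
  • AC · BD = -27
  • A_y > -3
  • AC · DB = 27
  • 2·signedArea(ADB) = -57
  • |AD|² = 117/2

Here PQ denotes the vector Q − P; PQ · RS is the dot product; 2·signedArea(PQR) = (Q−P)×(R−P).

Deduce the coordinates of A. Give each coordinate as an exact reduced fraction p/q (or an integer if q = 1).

A = (-1/2, -5/2)

1. A_x = -1/2  [2·signedArea(ADB) = -57 ∩ AC · DB = 27]
2. A_y = -5/2  [2·signedArea(ADB) = -57 ∩ AC · DB = 27]
   → A = (-1/2, -5/2)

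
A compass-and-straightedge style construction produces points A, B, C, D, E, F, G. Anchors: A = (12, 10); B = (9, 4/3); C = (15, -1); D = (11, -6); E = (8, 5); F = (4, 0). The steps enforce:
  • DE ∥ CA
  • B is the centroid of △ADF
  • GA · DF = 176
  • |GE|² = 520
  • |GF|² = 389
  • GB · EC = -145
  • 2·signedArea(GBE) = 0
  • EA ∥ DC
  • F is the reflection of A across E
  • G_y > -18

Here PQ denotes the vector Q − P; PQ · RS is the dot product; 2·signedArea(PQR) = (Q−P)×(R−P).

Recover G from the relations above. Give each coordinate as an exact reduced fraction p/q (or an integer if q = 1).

G = (14, -17)

1. G_x = 14  [2·signedArea(GBE) = 0 ∩ GB · EC = -145]
2. G_y = -17  [2·signedArea(GBE) = 0 ∩ GB · EC = -145]
   → G = (14, -17)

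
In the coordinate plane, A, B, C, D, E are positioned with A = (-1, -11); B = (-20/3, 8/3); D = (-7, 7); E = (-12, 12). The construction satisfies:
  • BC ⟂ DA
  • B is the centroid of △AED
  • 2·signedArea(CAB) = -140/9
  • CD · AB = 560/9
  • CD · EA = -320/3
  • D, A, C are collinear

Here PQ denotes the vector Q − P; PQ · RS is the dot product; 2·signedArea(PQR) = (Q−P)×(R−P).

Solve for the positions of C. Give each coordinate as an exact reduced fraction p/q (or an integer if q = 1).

C = (-17/3, 3)

1. C_x = -17/3  [D, A, C are collinear ∩ BC ⟂ DA]
2. C_y = 3  [D, A, C are collinear ∩ BC ⟂ DA]
   → C = (-17/3, 3)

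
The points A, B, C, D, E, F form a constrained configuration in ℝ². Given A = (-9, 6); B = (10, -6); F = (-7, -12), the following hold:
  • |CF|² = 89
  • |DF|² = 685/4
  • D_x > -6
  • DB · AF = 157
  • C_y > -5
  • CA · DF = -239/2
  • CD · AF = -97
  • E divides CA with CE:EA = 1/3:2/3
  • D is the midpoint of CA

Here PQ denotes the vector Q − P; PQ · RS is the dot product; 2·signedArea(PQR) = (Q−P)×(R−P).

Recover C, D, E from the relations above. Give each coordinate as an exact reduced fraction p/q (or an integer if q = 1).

C = (-2, -4)
D = (-11/2, 1)
E = (-13/3, -2/3)

1. D_x = -11/2  [line -2·x + 18·y + -29 = 0 ∩ |DF|² = 685/4]
2. D_y = 1  [line -2·x + 18·y + -29 = 0 ∩ |DF|² = 685/4]
   → D = (-11/2, 1)
3. C_x = -2  [CD · AF = -97 ∩ D is the midpoint of CA]
4. C_y = -4  [CD · AF = -97 ∩ D is the midpoint of CA]
   → C = (-2, -4)
5. E_x = -13/3  [E divides CA with CE:EA = 1/3:2/3]
6. E_y = -2/3  [E divides CA with CE:EA = 1/3:2/3]
   → E = (-13/3, -2/3)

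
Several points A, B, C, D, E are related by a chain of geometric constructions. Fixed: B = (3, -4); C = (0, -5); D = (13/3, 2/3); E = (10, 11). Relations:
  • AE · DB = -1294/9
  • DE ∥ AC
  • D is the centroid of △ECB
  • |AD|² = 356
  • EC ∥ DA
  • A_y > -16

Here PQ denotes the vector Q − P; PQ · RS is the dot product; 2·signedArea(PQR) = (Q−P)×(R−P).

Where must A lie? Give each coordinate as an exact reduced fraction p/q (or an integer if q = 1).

1. A_x = -17/3  [DE ∥ AC ∩ EC ∥ DA]
2. A_y = -46/3  [DE ∥ AC ∩ EC ∥ DA]
   → A = (-17/3, -46/3)

A = (-17/3, -46/3)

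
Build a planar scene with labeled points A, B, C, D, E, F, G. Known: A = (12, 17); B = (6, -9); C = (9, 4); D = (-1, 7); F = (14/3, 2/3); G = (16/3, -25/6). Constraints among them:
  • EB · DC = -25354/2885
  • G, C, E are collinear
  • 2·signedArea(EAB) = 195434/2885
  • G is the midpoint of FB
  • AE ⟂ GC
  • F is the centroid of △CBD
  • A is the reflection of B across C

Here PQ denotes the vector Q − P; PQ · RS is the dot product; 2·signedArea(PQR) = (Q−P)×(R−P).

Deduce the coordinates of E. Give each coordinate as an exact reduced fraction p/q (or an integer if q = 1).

1. E_x = 41431/2885  [G, C, E are collinear ∩ AE ⟂ GC]
2. E_y = 45987/2885  [G, C, E are collinear ∩ AE ⟂ GC]
   → E = (41431/2885, 45987/2885)

E = (41431/2885, 45987/2885)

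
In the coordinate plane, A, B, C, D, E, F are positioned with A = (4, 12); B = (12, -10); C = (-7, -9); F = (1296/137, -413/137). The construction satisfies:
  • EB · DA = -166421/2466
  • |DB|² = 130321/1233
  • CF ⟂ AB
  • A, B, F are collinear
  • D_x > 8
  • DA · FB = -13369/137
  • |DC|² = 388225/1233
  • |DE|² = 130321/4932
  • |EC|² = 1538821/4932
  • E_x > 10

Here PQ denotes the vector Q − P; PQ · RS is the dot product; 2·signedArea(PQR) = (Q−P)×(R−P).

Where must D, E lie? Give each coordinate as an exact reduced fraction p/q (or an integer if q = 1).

1. D_x = 3488/411  [line -348/137·x + 957/137·y + 3277/137 = 0 ∩ |DC|² = 388225/1233]
2. D_y = -139/411  [line -348/137·x + 957/137·y + 3277/137 = 0 ∩ |DC|² = 388225/1233]
   → D = (3488/411, -139/411)
3. E_x = 4210/411  [line 1844/411·x + -5071/411·y + -270607/2466 = 0 ∩ |DE|² = 130321/4932]
4. E_y = -4249/822  [line 1844/411·x + -5071/411·y + -270607/2466 = 0 ∩ |DE|² = 130321/4932]
   → E = (4210/411, -4249/822)

D = (3488/411, -139/411)
E = (4210/411, -4249/822)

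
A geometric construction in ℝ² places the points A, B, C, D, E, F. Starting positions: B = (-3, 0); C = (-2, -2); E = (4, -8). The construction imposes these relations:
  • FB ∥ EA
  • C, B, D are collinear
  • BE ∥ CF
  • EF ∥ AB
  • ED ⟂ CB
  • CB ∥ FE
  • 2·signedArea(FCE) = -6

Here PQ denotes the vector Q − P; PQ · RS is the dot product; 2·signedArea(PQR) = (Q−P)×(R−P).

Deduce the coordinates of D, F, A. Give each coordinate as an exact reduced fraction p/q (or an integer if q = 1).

1. D_x = 8/5  [C, B, D are collinear ∩ ED ⟂ CB]
2. D_y = -46/5  [C, B, D are collinear ∩ ED ⟂ CB]
   → D = (8/5, -46/5)
3. F_x = 5  [CB ∥ FE ∩ BE ∥ CF]
4. F_y = -10  [CB ∥ FE ∩ BE ∥ CF]
   → F = (5, -10)
5. A_x = -4  [EF ∥ AB ∩ FB ∥ EA]
6. A_y = 2  [EF ∥ AB ∩ FB ∥ EA]
   → A = (-4, 2)

A = (-4, 2)
D = (8/5, -46/5)
F = (5, -10)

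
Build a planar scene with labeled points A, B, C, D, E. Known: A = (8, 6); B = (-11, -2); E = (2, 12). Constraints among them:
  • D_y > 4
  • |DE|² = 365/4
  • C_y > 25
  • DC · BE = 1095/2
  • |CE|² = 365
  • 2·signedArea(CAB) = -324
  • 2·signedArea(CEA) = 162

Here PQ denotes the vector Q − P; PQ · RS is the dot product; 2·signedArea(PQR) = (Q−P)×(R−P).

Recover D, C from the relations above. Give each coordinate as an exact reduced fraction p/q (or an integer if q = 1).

1. C_x = 15  [2·signedArea(CEA) = 162 ∩ 2·signedArea(CAB) = -324]
2. C_y = 26  [2·signedArea(CEA) = 162 ∩ 2·signedArea(CAB) = -324]
   → C = (15, 26)
3. D_x = -9/2  [line -13·x + -14·y + 23/2 = 0 ∩ |DE|² = 365/4]
4. D_y = 5  [line -13·x + -14·y + 23/2 = 0 ∩ |DE|² = 365/4]
   → D = (-9/2, 5)

C = (15, 26)
D = (-9/2, 5)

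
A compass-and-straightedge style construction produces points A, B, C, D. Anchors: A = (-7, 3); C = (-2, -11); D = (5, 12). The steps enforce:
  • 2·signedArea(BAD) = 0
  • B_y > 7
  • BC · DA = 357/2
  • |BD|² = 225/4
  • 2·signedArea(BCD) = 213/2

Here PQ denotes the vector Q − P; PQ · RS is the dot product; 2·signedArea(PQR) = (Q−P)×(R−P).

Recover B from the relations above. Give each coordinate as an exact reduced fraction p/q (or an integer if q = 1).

1. B_x = -1  [2·signedArea(BAD) = 0 ∩ 2·signedArea(BCD) = 213/2]
2. B_y = 15/2  [2·signedArea(BAD) = 0 ∩ 2·signedArea(BCD) = 213/2]
   → B = (-1, 15/2)

B = (-1, 15/2)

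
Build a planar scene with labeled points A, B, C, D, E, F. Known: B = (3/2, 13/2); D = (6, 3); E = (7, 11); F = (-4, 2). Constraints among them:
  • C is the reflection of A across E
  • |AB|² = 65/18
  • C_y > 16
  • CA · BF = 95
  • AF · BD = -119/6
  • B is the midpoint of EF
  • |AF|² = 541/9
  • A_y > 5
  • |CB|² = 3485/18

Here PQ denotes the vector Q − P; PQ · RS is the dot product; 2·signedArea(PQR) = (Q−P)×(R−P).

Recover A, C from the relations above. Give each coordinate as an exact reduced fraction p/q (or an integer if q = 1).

1. A_x = 3  [line -9/2·x + 7/2·y + -31/6 = 0 ∩ |AB|² = 65/18]
2. A_y = 16/3  [line -9/2·x + 7/2·y + -31/6 = 0 ∩ |AB|² = 65/18]
   → A = (3, 16/3)
3. C_x = 11  [C is the reflection of A across E]
4. C_y = 50/3  [C is the reflection of A across E]
   → C = (11, 50/3)

A = (3, 16/3)
C = (11, 50/3)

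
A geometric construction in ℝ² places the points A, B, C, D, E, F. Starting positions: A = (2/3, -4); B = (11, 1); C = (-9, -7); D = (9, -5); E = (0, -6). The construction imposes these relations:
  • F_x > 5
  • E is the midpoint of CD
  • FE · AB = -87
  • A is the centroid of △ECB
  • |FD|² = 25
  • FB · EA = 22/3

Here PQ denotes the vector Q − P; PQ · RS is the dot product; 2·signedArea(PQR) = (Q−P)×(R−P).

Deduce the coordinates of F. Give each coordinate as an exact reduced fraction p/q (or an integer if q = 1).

1. F_x = 6  [FB · EA = 22/3 ∩ FE · AB = -87]
2. F_y = -1  [FB · EA = 22/3 ∩ FE · AB = -87]
   → F = (6, -1)

F = (6, -1)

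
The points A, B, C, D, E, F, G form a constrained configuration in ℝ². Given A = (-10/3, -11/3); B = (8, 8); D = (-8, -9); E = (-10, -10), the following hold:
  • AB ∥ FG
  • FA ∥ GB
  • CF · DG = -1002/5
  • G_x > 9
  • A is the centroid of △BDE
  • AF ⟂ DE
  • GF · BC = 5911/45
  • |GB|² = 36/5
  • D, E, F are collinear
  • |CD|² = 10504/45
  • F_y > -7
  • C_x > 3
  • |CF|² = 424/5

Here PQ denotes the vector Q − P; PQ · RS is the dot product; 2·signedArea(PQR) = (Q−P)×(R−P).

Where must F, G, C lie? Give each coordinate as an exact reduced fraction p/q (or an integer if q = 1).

1. F_x = -32/15  [D, E, F are collinear ∩ AF ⟂ DE]
2. F_y = -91/15  [D, E, F are collinear ∩ AF ⟂ DE]
   → F = (-32/15, -91/15)
3. G_x = 46/5  [FA ∥ GB ∩ AB ∥ FG]
4. G_y = 28/5  [FA ∥ GB ∩ AB ∥ FG]
   → G = (46/5, 28/5)
5. C_x = 46/15  [CF · DG = -1002/5 ∩ GF · BC = 5911/45]
6. C_y = 23/15  [CF · DG = -1002/5 ∩ GF · BC = 5911/45]
   → C = (46/15, 23/15)

C = (46/15, 23/15)
F = (-32/15, -91/15)
G = (46/5, 28/5)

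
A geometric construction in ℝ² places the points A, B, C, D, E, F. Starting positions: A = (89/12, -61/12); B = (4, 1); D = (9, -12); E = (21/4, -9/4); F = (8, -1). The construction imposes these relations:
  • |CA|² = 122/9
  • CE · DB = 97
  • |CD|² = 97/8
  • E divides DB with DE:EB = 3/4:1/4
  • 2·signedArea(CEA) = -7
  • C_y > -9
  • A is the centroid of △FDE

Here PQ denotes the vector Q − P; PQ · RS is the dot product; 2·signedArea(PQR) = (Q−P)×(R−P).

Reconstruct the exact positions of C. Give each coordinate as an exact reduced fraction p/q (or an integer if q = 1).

C = (31/4, -35/4)

1. C_x = 31/4  [2·signedArea(CEA) = -7 ∩ CE · DB = 97]
2. C_y = -35/4  [2·signedArea(CEA) = -7 ∩ CE · DB = 97]
   → C = (31/4, -35/4)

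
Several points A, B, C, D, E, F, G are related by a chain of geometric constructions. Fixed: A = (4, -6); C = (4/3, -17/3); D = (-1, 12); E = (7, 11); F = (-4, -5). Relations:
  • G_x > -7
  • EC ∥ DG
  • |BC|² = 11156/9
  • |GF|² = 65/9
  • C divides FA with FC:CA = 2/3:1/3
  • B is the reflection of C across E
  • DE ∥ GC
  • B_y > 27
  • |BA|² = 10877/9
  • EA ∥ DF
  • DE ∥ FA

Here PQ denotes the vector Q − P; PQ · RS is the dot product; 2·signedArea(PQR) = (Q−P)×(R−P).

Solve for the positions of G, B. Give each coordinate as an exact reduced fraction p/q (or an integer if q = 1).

1. G_x = -20/3  [DE ∥ GC ∩ EC ∥ DG]
2. G_y = -14/3  [DE ∥ GC ∩ EC ∥ DG]
   → G = (-20/3, -14/3)
3. B_x = 38/3  [B is the reflection of C across E]
4. B_y = 83/3  [B is the reflection of C across E]
   → B = (38/3, 83/3)

B = (38/3, 83/3)
G = (-20/3, -14/3)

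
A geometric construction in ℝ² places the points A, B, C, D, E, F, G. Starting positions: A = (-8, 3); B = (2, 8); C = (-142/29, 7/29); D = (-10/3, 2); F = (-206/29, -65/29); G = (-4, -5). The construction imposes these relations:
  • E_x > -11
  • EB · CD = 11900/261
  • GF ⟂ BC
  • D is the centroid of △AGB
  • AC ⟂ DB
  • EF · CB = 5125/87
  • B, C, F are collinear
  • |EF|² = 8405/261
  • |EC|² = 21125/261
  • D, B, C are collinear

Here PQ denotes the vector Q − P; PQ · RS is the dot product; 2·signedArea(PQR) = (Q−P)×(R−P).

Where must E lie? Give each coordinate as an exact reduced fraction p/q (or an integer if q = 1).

1. E_x = -946/87  [line -200/29·x + -225/29·y + -10900/87 = 0 ∩ |EF|² = 8405/261]
2. E_y = -188/29  [line -200/29·x + -225/29·y + -10900/87 = 0 ∩ |EF|² = 8405/261]
   → E = (-946/87, -188/29)

E = (-946/87, -188/29)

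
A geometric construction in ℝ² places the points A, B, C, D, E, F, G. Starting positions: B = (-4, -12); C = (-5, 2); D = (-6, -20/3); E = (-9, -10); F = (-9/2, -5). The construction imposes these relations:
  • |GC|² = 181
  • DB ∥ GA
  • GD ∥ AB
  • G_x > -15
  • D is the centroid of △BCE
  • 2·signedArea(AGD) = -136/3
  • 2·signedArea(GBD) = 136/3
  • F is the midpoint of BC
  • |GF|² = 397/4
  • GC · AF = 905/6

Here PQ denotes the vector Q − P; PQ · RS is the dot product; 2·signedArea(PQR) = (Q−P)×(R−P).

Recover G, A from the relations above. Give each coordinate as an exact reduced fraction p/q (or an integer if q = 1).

1. G_x = -14  [line -16/3·x + -2·y + -272/3 = 0 ∩ |GC|² = 181]
2. G_y = -8  [line -16/3·x + -2·y + -272/3 = 0 ∩ |GC|² = 181]
   → G = (-14, -8)
3. A_x = -12  [GD ∥ AB ∩ DB ∥ GA]
4. A_y = -40/3  [GD ∥ AB ∩ DB ∥ GA]
   → A = (-12, -40/3)

A = (-12, -40/3)
G = (-14, -8)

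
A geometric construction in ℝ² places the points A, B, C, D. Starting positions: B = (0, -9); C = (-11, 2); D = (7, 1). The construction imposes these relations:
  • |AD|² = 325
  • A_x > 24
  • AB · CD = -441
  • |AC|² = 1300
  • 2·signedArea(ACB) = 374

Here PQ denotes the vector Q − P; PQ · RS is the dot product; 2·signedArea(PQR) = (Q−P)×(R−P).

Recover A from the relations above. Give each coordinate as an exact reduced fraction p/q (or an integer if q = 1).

A = (25, 0)

1. A_x = 25  [AB · CD = -441 ∩ 2·signedArea(ACB) = 374]
2. A_y = 0  [AB · CD = -441 ∩ 2·signedArea(ACB) = 374]
   → A = (25, 0)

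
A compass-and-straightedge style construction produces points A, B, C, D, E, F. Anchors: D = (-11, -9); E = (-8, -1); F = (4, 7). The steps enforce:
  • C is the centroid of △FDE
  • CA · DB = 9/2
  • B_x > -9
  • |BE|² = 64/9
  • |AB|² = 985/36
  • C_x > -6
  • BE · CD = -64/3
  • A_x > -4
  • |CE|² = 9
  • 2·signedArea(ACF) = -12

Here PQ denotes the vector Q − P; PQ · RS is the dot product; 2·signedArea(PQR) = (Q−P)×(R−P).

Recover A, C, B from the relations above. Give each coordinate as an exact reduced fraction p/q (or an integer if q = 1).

1. C_x = -5  [C is the centroid of △FDE]
2. C_y = -1  [C is the centroid of △FDE]
   → C = (-5, -1)
3. B_x = -8  [line 6·x + 8·y + 232/3 = 0 ∩ |BE|² = 64/9]
4. B_y = -11/3  [line 6·x + 8·y + 232/3 = 0 ∩ |BE|² = 64/9]
   → B = (-8, -11/3)
5. A_x = -7/2  [2·signedArea(ACF) = -12 ∩ CA · DB = 9/2]
6. A_y = -1  [2·signedArea(ACF) = -12 ∩ CA · DB = 9/2]
   → A = (-7/2, -1)

A = (-7/2, -1)
B = (-8, -11/3)
C = (-5, -1)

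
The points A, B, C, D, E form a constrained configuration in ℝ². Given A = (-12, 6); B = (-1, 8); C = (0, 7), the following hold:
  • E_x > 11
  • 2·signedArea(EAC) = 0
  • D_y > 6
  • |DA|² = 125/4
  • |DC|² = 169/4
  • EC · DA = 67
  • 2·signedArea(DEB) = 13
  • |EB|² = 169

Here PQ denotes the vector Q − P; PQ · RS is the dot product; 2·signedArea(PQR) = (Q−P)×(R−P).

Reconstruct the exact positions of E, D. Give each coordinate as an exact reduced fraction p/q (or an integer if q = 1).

1. E_x = 12  [line -1·x + 12·y + -84 = 0 ∩ |EB|² = 169]
2. E_y = 8  [line -1·x + 12·y + -84 = 0 ∩ |EB|² = 169]
   → E = (12, 8)
3. D_x = -13/2  [2·signedArea(DEB) = 13 ∩ EC · DA = 67]
4. D_y = 7  [2·signedArea(DEB) = 13 ∩ EC · DA = 67]
   → D = (-13/2, 7)

D = (-13/2, 7)
E = (12, 8)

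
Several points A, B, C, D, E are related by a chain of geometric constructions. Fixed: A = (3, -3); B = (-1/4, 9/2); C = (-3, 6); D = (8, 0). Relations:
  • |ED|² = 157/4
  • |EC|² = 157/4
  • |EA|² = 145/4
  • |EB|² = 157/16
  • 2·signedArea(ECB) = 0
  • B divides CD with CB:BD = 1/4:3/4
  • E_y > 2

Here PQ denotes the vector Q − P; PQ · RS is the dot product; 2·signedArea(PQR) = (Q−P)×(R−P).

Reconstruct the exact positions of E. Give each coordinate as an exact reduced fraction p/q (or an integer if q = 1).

E = (5/2, 3)

1. E_x = 5/2  [line 3/2·x + 11/4·y + -12 = 0 ∩ |ED|² = 157/4]
2. E_y = 3  [line 3/2·x + 11/4·y + -12 = 0 ∩ |ED|² = 157/4]
   → E = (5/2, 3)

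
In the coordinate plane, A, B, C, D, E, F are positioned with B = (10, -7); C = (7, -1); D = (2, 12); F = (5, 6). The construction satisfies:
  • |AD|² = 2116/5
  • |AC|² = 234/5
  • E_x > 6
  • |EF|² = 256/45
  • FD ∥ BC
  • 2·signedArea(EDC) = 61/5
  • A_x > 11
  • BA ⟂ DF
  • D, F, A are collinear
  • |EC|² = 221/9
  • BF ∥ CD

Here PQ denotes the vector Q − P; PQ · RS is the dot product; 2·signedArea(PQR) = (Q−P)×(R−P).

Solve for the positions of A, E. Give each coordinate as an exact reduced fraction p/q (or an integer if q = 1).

A = (56/5, -32/5)
E = (91/15, 58/15)

1. A_x = 56/5  [D, F, A are collinear ∩ BA ⟂ DF]
2. A_y = -32/5  [D, F, A are collinear ∩ BA ⟂ DF]
   → A = (56/5, -32/5)
3. E_x = 91/15  [line 13·x + 5·y + -491/5 = 0 ∩ |EF|² = 256/45]
4. E_y = 58/15  [line 13·x + 5·y + -491/5 = 0 ∩ |EF|² = 256/45]
   → E = (91/15, 58/15)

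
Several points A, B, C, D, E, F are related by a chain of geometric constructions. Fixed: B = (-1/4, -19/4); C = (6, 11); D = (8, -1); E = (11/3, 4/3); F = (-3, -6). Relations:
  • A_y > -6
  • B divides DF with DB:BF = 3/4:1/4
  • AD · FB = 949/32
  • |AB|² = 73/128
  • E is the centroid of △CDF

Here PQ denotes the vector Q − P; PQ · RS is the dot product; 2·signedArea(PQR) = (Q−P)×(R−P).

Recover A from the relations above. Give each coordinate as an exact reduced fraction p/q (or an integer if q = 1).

1. A_x = -15/16  [line -11/4·x + -5/4·y + -285/32 = 0 ∩ |AB|² = 73/128]
2. A_y = -81/16  [line -11/4·x + -5/4·y + -285/32 = 0 ∩ |AB|² = 73/128]
   → A = (-15/16, -81/16)

A = (-15/16, -81/16)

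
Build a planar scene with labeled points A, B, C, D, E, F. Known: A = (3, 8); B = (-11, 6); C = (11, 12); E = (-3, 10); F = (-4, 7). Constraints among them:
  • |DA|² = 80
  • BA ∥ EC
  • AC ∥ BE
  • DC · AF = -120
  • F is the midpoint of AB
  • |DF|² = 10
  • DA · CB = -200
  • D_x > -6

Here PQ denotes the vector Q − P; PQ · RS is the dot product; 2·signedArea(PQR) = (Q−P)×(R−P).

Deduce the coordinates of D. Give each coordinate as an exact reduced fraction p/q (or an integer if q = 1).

1. D_x = -5  [DC · AF = -120 ∩ DA · CB = -200]
2. D_y = 4  [DC · AF = -120 ∩ DA · CB = -200]
   → D = (-5, 4)

D = (-5, 4)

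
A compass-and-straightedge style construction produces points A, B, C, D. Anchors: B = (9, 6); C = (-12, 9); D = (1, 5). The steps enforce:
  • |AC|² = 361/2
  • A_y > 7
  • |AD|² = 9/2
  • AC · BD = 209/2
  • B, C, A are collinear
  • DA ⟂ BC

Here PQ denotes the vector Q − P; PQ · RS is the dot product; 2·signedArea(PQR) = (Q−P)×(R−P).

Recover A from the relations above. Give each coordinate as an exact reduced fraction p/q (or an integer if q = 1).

A = (13/10, 71/10)

1. A_x = 13/10  [B, C, A are collinear ∩ DA ⟂ BC]
2. A_y = 71/10  [B, C, A are collinear ∩ DA ⟂ BC]
   → A = (13/10, 71/10)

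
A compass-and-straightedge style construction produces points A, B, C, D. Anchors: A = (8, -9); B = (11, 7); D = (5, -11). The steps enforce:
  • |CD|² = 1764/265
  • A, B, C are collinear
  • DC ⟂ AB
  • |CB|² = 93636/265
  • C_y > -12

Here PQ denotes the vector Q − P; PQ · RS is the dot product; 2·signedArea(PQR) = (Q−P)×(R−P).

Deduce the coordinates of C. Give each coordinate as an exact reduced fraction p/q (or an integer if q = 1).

1. C_x = 1997/265  [A, B, C are collinear ∩ DC ⟂ AB]
2. C_y = -3041/265  [A, B, C are collinear ∩ DC ⟂ AB]
   → C = (1997/265, -3041/265)

C = (1997/265, -3041/265)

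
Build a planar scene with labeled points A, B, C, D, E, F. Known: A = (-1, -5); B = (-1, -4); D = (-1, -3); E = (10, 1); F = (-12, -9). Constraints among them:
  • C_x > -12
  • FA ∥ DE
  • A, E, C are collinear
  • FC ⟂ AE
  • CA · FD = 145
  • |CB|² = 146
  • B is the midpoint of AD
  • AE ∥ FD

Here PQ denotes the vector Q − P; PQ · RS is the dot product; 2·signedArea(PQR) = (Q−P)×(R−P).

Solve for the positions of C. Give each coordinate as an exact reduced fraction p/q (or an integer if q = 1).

C = (-1752/157, -1655/157)

1. C_x = -1752/157  [A, E, C are collinear ∩ FC ⟂ AE]
2. C_y = -1655/157  [A, E, C are collinear ∩ FC ⟂ AE]
   → C = (-1752/157, -1655/157)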